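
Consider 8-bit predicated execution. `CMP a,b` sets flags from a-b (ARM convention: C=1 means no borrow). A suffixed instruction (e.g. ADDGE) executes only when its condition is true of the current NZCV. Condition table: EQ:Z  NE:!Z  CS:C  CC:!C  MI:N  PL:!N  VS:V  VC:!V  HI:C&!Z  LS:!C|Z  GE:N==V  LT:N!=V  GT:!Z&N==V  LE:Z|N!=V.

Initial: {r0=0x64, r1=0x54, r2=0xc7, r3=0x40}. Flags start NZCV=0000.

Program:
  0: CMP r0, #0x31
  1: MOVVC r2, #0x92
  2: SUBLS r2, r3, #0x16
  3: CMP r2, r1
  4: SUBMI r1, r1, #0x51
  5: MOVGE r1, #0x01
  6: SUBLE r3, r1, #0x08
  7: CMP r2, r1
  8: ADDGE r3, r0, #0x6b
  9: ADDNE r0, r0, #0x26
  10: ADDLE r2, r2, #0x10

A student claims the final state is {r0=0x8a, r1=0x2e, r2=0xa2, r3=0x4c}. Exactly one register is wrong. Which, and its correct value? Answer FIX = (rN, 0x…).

0: ✓ CMP  NZCV=0010
1: ✓ MOVVC  r2←0x92
2: · SUBLS
3: ✓ CMP  NZCV=0011
4: · SUBMI
5: · MOVGE
6: ✓ SUBLE  r3←0x4c
7: ✓ CMP  NZCV=0011
8: · ADDGE
9: ✓ ADDNE  r0←0x8a
10: ✓ ADDLE  r2←0xa2

FIX = (r1, 0x54)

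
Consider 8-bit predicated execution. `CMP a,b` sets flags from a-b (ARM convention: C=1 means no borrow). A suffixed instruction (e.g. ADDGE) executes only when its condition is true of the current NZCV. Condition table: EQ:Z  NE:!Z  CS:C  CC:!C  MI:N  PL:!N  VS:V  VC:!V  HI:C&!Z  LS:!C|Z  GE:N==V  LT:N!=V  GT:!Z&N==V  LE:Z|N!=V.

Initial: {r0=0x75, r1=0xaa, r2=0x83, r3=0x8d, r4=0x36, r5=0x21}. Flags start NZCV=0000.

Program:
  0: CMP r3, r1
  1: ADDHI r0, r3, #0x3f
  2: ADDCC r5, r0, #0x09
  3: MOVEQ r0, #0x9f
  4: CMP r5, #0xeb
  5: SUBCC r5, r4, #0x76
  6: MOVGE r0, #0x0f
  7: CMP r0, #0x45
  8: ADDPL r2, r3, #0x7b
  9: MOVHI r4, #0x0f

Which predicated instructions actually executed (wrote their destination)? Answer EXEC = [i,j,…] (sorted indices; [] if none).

EXEC = [2,5,6]

0: ✓ CMP  NZCV=1000
1: · ADDHI
2: ✓ ADDCC  r5←0x7e
3: · MOVEQ
4: ✓ CMP  NZCV=1001
5: ✓ SUBCC  r5←0xc0
6: ✓ MOVGE  r0←0x0f
7: ✓ CMP  NZCV=1000
8: · ADDPL
9: · MOVHI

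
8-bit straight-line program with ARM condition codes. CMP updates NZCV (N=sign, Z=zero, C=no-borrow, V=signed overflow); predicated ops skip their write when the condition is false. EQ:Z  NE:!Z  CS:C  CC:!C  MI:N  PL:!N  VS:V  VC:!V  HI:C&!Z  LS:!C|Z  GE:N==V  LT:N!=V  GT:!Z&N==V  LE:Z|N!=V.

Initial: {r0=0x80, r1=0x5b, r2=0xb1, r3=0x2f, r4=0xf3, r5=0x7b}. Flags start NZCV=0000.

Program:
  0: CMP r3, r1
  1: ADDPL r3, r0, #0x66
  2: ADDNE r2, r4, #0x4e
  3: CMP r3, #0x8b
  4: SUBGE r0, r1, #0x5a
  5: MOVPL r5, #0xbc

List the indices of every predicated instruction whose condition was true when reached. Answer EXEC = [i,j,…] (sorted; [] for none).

EXEC = [2,4]

[0] flags=1000 → (cmp)
[1] flags=1000 PL?F → skip
[2] flags=1000 NE?T → r2=0x41
[3] flags=1001 → (cmp)
[4] flags=1001 GE?T → r0=0x01
[5] flags=1001 PL?F → skip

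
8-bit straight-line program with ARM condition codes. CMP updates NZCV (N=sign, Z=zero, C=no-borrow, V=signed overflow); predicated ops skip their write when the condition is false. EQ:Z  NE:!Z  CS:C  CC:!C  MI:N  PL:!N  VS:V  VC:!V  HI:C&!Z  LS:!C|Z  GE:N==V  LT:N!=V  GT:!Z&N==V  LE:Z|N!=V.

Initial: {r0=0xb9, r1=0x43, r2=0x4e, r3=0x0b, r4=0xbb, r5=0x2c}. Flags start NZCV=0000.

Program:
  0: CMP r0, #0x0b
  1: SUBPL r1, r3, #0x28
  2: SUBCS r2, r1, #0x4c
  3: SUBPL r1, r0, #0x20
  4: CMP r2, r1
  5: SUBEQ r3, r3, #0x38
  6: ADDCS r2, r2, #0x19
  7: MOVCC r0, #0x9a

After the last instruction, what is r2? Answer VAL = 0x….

[0] flags=1010 → (cmp)
[1] flags=1010 PL?F → skip
[2] flags=1010 CS?T → r2=0xf7
[3] flags=1010 PL?F → skip
[4] flags=1010 → (cmp)
[5] flags=1010 EQ?F → skip
[6] flags=1010 CS?T → r2=0x10
[7] flags=1010 CC?F → skip

VAL = 0x10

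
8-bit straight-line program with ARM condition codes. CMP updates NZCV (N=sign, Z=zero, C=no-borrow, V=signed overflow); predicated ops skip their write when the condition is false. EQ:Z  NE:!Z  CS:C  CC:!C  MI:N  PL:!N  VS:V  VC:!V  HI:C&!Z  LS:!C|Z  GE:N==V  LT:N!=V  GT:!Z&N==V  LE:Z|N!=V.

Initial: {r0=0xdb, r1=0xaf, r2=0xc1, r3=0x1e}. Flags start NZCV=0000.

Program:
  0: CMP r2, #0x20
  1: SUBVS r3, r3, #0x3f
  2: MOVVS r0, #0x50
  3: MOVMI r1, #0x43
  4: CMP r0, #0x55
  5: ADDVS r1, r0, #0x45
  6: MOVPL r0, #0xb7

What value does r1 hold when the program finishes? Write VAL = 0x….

VAL = 0x43

[0] flags=1010 → (cmp)
[1] flags=1010 VS?F → skip
[2] flags=1010 VS?F → skip
[3] flags=1010 MI?T → r1=0x43
[4] flags=1010 → (cmp)
[5] flags=1010 VS?F → skip
[6] flags=1010 PL?F → skip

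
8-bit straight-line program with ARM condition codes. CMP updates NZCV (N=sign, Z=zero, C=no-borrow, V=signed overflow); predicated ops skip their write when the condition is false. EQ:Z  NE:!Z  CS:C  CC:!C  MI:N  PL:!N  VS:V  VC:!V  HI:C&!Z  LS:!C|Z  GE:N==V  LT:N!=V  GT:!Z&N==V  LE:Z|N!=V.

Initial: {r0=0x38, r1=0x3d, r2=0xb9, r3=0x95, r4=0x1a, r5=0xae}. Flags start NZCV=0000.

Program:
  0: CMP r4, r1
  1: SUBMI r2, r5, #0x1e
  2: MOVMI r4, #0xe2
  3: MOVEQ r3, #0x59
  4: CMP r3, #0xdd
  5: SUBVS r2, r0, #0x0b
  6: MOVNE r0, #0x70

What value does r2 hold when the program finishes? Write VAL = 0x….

VAL = 0x90

0: ✓ CMP  NZCV=1000
1: ✓ SUBMI  r2←0x90
2: ✓ MOVMI  r4←0xe2
3: · MOVEQ
4: ✓ CMP  NZCV=1000
5: · SUBVS
6: ✓ MOVNE  r0←0x70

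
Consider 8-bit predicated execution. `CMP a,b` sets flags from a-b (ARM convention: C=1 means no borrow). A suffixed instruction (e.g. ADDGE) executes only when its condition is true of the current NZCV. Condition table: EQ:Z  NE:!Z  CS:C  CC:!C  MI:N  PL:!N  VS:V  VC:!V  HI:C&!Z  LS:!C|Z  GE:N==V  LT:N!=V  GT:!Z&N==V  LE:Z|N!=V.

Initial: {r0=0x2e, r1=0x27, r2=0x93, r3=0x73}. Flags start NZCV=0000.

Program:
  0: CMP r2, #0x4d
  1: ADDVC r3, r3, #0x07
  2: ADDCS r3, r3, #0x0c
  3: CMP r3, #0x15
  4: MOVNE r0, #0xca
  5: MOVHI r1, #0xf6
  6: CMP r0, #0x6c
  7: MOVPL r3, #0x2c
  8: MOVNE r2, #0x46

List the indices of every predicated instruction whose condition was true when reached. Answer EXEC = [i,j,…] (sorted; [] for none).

0: ✓ CMP  NZCV=0011
1: · ADDVC
2: ✓ ADDCS  r3←0x7f
3: ✓ CMP  NZCV=0010
4: ✓ MOVNE  r0←0xca
5: ✓ MOVHI  r1←0xf6
6: ✓ CMP  NZCV=0011
7: ✓ MOVPL  r3←0x2c
8: ✓ MOVNE  r2←0x46

EXEC = [2,4,5,7,8]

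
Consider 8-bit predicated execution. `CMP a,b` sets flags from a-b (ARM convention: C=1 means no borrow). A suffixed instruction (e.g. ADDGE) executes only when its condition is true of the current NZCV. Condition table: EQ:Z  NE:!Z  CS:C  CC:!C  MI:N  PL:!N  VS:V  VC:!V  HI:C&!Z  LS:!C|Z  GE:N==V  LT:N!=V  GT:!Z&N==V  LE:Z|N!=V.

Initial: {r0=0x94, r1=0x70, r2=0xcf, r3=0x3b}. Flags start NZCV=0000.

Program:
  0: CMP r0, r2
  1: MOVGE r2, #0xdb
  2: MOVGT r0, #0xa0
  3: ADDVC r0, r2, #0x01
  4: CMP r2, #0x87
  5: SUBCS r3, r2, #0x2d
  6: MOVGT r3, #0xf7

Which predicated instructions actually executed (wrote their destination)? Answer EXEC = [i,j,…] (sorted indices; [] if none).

EXEC = [3,5,6]

0: ✓ CMP  NZCV=1000
1: · MOVGE
2: · MOVGT
3: ✓ ADDVC  r0←0xd0
4: ✓ CMP  NZCV=0010
5: ✓ SUBCS  r3←0xa2
6: ✓ MOVGT  r3←0xf7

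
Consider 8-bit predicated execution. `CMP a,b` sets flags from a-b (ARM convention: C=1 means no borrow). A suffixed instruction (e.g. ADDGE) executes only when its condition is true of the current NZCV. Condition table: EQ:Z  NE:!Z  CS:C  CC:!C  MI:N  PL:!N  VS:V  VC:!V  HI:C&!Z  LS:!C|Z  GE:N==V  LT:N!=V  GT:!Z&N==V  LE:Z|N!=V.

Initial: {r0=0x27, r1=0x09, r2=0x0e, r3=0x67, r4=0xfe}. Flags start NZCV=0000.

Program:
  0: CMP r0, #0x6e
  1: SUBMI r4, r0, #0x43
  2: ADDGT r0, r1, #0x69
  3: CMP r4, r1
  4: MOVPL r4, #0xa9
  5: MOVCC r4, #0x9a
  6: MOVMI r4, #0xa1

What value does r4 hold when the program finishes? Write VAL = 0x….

[0] flags=1000 → (cmp)
[1] flags=1000 MI?T → r4=0xe4
[2] flags=1000 GT?F → skip
[3] flags=1010 → (cmp)
[4] flags=1010 PL?F → skip
[5] flags=1010 CC?F → skip
[6] flags=1010 MI?T → r4=0xa1

VAL = 0xa1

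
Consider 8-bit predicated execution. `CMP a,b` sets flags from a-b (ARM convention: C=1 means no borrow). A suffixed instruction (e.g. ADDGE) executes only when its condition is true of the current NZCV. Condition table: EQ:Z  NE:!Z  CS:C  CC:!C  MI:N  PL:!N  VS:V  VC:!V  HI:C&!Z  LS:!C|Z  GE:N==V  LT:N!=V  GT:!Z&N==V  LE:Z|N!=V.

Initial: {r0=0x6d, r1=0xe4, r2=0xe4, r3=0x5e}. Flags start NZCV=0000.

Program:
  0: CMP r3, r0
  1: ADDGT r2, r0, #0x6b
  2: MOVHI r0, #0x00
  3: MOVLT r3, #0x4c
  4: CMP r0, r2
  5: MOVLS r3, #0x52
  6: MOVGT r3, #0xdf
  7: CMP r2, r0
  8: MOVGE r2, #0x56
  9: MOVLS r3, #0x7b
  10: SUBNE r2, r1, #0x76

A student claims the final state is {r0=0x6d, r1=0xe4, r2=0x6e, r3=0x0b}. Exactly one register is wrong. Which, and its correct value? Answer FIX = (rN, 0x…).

[0] flags=1000 → (cmp)
[1] flags=1000 GT?F → skip
[2] flags=1000 HI?F → skip
[3] flags=1000 LT?T → r3=0x4c
[4] flags=1001 → (cmp)
[5] flags=1001 LS?T → r3=0x52
[6] flags=1001 GT?T → r3=0xdf
[7] flags=0011 → (cmp)
[8] flags=0011 GE?F → skip
[9] flags=0011 LS?F → skip
[10] flags=0011 NE?T → r2=0x6e

FIX = (r3, 0xdf)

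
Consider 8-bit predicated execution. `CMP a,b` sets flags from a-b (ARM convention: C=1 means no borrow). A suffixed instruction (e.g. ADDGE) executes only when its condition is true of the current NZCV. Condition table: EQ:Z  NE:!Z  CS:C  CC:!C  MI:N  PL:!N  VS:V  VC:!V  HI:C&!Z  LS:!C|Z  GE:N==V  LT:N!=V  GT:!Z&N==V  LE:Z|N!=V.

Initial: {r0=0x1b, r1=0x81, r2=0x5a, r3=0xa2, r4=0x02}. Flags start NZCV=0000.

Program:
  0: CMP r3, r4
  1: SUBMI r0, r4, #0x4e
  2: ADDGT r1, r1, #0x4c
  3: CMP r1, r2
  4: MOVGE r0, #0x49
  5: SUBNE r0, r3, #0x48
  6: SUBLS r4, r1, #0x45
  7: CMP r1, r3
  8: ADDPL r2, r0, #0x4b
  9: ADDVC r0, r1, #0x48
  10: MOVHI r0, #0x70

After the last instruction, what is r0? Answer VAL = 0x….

VAL = 0xc9

[0] flags=1010 → (cmp)
[1] flags=1010 MI?T → r0=0xb4
[2] flags=1010 GT?F → skip
[3] flags=0011 → (cmp)
[4] flags=0011 GE?F → skip
[5] flags=0011 NE?T → r0=0x5a
[6] flags=0011 LS?F → skip
[7] flags=1000 → (cmp)
[8] flags=1000 PL?F → skip
[9] flags=1000 VC?T → r0=0xc9
[10] flags=1000 HI?F → skip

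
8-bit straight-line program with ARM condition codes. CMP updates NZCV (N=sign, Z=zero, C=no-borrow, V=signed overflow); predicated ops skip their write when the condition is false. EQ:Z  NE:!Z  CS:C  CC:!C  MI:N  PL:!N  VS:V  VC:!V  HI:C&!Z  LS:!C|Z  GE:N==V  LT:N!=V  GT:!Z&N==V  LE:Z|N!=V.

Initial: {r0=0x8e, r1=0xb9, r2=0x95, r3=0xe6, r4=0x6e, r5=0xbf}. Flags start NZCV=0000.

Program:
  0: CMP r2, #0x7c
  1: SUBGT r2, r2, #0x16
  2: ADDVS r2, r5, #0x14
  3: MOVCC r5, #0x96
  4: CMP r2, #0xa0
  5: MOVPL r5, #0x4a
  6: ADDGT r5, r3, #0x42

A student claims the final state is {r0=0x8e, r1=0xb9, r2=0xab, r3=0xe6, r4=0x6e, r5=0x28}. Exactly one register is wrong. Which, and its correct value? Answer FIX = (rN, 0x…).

FIX = (r2, 0xd3)

[0] flags=0011 → (cmp)
[1] flags=0011 GT?F → skip
[2] flags=0011 VS?T → r2=0xd3
[3] flags=0011 CC?F → skip
[4] flags=0010 → (cmp)
[5] flags=0010 PL?T → r5=0x4a
[6] flags=0010 GT?T → r5=0x28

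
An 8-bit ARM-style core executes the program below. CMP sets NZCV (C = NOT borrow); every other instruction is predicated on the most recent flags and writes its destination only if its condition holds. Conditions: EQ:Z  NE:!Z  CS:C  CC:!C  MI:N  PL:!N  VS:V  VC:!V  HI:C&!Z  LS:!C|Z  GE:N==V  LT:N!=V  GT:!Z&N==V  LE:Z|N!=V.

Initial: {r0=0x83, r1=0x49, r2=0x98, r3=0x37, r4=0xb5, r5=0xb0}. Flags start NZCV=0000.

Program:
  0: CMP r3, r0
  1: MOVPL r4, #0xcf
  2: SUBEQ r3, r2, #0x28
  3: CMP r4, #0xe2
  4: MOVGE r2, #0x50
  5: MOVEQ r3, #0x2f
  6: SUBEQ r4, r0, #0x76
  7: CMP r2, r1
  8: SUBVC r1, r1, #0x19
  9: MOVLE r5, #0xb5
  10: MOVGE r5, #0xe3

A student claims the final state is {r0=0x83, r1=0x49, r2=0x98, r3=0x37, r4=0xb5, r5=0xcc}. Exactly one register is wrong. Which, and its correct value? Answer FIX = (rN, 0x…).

[0] flags=1001 → (cmp)
[1] flags=1001 PL?F → skip
[2] flags=1001 EQ?F → skip
[3] flags=1000 → (cmp)
[4] flags=1000 GE?F → skip
[5] flags=1000 EQ?F → skip
[6] flags=1000 EQ?F → skip
[7] flags=0011 → (cmp)
[8] flags=0011 VC?F → skip
[9] flags=0011 LE?T → r5=0xb5
[10] flags=0011 GE?F → skip

FIX = (r5, 0xb5)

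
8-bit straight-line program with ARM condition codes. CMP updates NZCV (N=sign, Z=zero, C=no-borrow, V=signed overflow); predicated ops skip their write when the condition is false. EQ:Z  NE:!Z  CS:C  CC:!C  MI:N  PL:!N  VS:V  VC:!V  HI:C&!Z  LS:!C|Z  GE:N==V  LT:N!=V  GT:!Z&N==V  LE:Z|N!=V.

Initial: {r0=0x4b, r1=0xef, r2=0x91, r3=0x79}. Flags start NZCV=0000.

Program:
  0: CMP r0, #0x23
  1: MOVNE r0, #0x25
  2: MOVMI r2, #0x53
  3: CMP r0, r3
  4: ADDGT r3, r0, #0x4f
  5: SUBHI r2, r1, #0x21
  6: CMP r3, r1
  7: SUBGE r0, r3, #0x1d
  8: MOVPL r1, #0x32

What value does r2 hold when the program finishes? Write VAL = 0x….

0: ✓ CMP  NZCV=0010
1: ✓ MOVNE  r0←0x25
2: · MOVMI
3: ✓ CMP  NZCV=1000
4: · ADDGT
5: · SUBHI
6: ✓ CMP  NZCV=1001
7: ✓ SUBGE  r0←0x5c
8: · MOVPL

VAL = 0x91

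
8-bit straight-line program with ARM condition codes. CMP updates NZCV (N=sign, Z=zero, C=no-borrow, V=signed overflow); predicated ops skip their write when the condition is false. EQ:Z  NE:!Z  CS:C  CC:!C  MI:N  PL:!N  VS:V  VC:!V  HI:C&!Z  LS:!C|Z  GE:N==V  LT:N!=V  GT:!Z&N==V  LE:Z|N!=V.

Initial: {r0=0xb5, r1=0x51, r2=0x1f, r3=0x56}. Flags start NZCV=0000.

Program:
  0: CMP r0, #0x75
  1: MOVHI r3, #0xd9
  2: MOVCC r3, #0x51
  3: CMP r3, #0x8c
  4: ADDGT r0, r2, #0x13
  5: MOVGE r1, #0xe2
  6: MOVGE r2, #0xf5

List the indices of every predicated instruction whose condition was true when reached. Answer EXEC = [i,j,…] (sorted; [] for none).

0: ✓ CMP  NZCV=0011
1: ✓ MOVHI  r3←0xd9
2: · MOVCC
3: ✓ CMP  NZCV=0010
4: ✓ ADDGT  r0←0x32
5: ✓ MOVGE  r1←0xe2
6: ✓ MOVGE  r2←0xf5

EXEC = [1,4,5,6]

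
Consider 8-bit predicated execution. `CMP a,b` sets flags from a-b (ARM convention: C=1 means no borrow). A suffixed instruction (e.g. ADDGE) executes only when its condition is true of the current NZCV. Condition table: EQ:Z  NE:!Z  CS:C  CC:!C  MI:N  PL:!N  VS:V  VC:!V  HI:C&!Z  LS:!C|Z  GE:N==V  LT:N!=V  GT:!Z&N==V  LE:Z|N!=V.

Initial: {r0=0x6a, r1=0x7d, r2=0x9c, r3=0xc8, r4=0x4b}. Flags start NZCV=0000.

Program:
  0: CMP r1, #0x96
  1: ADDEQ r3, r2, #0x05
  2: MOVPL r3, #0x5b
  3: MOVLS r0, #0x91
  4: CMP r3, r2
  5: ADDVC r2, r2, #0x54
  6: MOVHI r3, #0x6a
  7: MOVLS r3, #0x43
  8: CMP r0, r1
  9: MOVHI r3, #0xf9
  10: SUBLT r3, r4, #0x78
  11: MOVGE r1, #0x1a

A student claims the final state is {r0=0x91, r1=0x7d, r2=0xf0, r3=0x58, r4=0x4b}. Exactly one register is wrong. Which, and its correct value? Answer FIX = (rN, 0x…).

0: ✓ CMP  NZCV=1001
1: · ADDEQ
2: · MOVPL
3: ✓ MOVLS  r0←0x91
4: ✓ CMP  NZCV=0010
5: ✓ ADDVC  r2←0xf0
6: ✓ MOVHI  r3←0x6a
7: · MOVLS
8: ✓ CMP  NZCV=0011
9: ✓ MOVHI  r3←0xf9
10: ✓ SUBLT  r3←0xd3
11: · MOVGE

FIX = (r3, 0xd3)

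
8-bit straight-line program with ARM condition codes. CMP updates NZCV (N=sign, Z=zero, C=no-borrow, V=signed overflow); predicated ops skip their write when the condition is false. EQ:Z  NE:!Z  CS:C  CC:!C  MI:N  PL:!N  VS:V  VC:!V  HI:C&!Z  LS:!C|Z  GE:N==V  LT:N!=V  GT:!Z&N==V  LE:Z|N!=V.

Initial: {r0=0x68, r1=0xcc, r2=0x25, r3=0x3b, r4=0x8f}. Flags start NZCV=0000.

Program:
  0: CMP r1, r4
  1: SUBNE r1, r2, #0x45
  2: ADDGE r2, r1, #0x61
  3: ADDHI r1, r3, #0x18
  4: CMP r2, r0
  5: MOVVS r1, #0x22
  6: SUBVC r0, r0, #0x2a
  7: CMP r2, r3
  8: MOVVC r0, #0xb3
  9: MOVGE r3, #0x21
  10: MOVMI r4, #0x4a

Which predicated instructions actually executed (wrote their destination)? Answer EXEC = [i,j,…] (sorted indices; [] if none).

EXEC = [1,2,3,6,8,9]

0: ✓ CMP  NZCV=0010
1: ✓ SUBNE  r1←0xe0
2: ✓ ADDGE  r2←0x41
3: ✓ ADDHI  r1←0x53
4: ✓ CMP  NZCV=1000
5: · MOVVS
6: ✓ SUBVC  r0←0x3e
7: ✓ CMP  NZCV=0010
8: ✓ MOVVC  r0←0xb3
9: ✓ MOVGE  r3←0x21
10: · MOVMI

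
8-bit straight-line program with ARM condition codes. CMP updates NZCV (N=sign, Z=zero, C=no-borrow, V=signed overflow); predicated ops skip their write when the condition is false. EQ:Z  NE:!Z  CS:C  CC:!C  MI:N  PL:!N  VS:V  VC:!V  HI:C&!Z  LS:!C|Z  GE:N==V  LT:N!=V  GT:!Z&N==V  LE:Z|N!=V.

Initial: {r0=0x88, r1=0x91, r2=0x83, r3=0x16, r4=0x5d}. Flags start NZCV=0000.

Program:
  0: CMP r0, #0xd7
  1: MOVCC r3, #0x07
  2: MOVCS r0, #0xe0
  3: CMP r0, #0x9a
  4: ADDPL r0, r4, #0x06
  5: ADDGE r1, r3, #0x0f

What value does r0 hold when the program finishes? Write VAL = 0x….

VAL = 0x88

0: ✓ CMP  NZCV=1000
1: ✓ MOVCC  r3←0x07
2: · MOVCS
3: ✓ CMP  NZCV=1000
4: · ADDPL
5: · ADDGE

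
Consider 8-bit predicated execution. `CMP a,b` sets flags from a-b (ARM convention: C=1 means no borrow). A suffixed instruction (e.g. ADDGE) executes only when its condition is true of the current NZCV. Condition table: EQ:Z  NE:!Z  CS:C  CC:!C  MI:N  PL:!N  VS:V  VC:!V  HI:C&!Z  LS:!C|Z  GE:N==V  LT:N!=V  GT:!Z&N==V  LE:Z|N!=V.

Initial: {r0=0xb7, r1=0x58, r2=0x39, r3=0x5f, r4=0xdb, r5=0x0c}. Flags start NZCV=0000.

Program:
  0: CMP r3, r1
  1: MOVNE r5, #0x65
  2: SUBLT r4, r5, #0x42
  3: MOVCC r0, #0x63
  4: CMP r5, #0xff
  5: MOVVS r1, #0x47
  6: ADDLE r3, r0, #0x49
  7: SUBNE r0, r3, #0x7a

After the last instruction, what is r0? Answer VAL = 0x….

VAL = 0xe5

0: ✓ CMP  NZCV=0010
1: ✓ MOVNE  r5←0x65
2: · SUBLT
3: · MOVCC
4: ✓ CMP  NZCV=0000
5: · MOVVS
6: · ADDLE
7: ✓ SUBNE  r0←0xe5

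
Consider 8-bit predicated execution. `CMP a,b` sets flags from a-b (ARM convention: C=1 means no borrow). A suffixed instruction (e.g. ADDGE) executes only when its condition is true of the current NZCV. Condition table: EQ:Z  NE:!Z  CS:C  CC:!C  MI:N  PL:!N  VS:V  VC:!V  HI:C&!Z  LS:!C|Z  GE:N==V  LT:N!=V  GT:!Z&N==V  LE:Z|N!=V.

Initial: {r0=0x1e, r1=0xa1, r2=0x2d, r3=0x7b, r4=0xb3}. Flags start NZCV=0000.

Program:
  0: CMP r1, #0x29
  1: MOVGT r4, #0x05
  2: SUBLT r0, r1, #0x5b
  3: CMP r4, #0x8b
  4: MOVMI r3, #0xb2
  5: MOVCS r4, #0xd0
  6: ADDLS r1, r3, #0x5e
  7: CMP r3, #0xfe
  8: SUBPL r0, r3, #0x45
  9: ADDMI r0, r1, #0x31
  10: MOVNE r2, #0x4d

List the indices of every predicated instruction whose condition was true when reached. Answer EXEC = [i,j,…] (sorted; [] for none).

EXEC = [2,5,8,10]

[0] flags=0011 → (cmp)
[1] flags=0011 GT?F → skip
[2] flags=0011 LT?T → r0=0x46
[3] flags=0010 → (cmp)
[4] flags=0010 MI?F → skip
[5] flags=0010 CS?T → r4=0xd0
[6] flags=0010 LS?F → skip
[7] flags=0000 → (cmp)
[8] flags=0000 PL?T → r0=0x36
[9] flags=0000 MI?F → skip
[10] flags=0000 NE?T → r2=0x4d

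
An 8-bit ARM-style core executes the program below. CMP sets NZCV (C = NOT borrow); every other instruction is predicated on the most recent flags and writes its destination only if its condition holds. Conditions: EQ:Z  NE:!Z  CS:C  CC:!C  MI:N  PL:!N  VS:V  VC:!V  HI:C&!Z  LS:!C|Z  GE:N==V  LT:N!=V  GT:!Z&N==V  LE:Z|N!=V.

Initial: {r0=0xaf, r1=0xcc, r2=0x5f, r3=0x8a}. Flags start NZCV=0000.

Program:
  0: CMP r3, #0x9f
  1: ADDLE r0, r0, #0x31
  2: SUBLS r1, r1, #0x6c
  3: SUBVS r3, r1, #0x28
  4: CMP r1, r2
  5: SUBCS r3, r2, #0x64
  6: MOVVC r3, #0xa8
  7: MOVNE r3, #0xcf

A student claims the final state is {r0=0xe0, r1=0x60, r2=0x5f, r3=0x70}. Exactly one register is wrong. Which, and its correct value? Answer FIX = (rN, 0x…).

FIX = (r3, 0xcf)

0: ✓ CMP  NZCV=1000
1: ✓ ADDLE  r0←0xe0
2: ✓ SUBLS  r1←0x60
3: · SUBVS
4: ✓ CMP  NZCV=0010
5: ✓ SUBCS  r3←0xfb
6: ✓ MOVVC  r3←0xa8
7: ✓ MOVNE  r3←0xcf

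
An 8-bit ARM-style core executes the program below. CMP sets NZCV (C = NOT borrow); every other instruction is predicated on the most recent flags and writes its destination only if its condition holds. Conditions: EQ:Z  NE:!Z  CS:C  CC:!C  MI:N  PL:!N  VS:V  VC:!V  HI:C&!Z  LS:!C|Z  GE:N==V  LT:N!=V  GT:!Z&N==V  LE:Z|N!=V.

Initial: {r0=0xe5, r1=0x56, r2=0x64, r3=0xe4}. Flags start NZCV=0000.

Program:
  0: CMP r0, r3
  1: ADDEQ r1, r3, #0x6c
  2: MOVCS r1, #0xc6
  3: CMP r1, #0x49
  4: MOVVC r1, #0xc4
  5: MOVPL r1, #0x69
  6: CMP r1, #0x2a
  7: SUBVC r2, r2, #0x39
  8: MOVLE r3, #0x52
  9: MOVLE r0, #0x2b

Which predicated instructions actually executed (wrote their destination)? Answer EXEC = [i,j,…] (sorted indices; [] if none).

[0] flags=0010 → (cmp)
[1] flags=0010 EQ?F → skip
[2] flags=0010 CS?T → r1=0xc6
[3] flags=0011 → (cmp)
[4] flags=0011 VC?F → skip
[5] flags=0011 PL?T → r1=0x69
[6] flags=0010 → (cmp)
[7] flags=0010 VC?T → r2=0x2b
[8] flags=0010 LE?F → skip
[9] flags=0010 LE?F → skip

EXEC = [2,5,7]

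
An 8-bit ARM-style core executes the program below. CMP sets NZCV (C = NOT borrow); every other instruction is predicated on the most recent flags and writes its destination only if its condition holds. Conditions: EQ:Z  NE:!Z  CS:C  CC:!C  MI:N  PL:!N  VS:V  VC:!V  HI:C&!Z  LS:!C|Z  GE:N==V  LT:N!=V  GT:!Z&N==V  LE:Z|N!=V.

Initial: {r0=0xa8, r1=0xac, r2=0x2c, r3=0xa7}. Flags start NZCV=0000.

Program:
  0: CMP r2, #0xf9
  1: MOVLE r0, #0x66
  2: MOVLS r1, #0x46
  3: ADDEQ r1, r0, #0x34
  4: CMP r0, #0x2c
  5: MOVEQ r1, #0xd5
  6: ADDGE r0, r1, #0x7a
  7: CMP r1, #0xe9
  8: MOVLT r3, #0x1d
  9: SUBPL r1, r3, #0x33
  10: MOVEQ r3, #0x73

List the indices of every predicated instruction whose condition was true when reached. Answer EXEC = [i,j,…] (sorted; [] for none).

0: ✓ CMP  NZCV=0000
1: · MOVLE
2: ✓ MOVLS  r1←0x46
3: · ADDEQ
4: ✓ CMP  NZCV=0011
5: · MOVEQ
6: · ADDGE
7: ✓ CMP  NZCV=0000
8: · MOVLT
9: ✓ SUBPL  r1←0x74
10: · MOVEQ

EXEC = [2,9]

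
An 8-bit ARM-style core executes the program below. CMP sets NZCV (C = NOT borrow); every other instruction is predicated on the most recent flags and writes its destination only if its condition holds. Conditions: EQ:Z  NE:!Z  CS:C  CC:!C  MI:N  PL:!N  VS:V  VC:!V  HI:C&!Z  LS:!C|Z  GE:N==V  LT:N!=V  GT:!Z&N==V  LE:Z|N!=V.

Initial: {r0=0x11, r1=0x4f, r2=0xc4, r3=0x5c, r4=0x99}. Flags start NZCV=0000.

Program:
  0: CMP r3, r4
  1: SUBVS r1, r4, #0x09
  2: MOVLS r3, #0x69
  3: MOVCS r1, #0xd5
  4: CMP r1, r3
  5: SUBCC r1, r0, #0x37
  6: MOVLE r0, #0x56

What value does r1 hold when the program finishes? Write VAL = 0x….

VAL = 0x90

[0] flags=1001 → (cmp)
[1] flags=1001 VS?T → r1=0x90
[2] flags=1001 LS?T → r3=0x69
[3] flags=1001 CS?F → skip
[4] flags=0011 → (cmp)
[5] flags=0011 CC?F → skip
[6] flags=0011 LE?T → r0=0x56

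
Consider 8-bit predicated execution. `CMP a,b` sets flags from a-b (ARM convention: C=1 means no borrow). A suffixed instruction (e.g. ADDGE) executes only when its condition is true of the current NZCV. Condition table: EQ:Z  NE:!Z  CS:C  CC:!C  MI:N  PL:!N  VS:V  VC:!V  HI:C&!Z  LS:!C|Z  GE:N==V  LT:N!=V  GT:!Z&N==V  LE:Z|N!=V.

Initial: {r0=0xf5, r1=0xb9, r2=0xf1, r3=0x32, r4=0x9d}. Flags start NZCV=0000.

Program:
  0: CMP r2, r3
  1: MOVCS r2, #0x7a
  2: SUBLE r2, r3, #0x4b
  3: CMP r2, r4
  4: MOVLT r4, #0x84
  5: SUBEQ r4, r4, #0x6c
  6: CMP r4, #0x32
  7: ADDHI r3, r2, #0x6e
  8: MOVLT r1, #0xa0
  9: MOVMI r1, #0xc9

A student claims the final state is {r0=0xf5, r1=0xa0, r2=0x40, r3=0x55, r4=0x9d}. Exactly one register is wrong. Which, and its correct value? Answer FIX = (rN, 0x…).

0: ✓ CMP  NZCV=1010
1: ✓ MOVCS  r2←0x7a
2: ✓ SUBLE  r2←0xe7
3: ✓ CMP  NZCV=0010
4: · MOVLT
5: · SUBEQ
6: ✓ CMP  NZCV=0011
7: ✓ ADDHI  r3←0x55
8: ✓ MOVLT  r1←0xa0
9: · MOVMI

FIX = (r2, 0xe7)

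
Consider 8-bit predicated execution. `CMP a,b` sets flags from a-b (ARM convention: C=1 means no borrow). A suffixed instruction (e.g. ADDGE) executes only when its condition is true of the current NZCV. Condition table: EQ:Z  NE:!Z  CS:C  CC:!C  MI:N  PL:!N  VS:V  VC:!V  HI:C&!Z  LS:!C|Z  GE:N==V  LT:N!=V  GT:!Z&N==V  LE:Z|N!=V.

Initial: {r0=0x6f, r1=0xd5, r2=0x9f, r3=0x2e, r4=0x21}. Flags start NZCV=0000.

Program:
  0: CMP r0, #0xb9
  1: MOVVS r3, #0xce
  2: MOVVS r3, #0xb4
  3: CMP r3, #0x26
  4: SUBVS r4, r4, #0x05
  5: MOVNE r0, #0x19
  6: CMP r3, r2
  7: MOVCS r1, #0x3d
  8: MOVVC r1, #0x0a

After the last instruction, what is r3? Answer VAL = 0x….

VAL = 0xb4

[0] flags=1001 → (cmp)
[1] flags=1001 VS?T → r3=0xce
[2] flags=1001 VS?T → r3=0xb4
[3] flags=1010 → (cmp)
[4] flags=1010 VS?F → skip
[5] flags=1010 NE?T → r0=0x19
[6] flags=0010 → (cmp)
[7] flags=0010 CS?T → r1=0x3d
[8] flags=0010 VC?T → r1=0x0a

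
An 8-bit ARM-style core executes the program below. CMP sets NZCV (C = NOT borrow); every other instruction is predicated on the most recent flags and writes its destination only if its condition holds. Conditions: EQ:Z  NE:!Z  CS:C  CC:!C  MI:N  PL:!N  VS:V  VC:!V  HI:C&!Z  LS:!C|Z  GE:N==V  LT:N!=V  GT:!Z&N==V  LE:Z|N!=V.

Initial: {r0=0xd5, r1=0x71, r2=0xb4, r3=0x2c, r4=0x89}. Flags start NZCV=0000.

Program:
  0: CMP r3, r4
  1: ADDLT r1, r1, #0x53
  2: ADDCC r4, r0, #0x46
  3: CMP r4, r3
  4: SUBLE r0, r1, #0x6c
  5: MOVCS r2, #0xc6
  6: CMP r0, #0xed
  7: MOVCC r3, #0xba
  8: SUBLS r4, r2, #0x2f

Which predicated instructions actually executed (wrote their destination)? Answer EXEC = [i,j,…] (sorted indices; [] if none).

[0] flags=1001 → (cmp)
[1] flags=1001 LT?F → skip
[2] flags=1001 CC?T → r4=0x1b
[3] flags=1000 → (cmp)
[4] flags=1000 LE?T → r0=0x05
[5] flags=1000 CS?F → skip
[6] flags=0000 → (cmp)
[7] flags=0000 CC?T → r3=0xba
[8] flags=0000 LS?T → r4=0x85

EXEC = [2,4,7,8]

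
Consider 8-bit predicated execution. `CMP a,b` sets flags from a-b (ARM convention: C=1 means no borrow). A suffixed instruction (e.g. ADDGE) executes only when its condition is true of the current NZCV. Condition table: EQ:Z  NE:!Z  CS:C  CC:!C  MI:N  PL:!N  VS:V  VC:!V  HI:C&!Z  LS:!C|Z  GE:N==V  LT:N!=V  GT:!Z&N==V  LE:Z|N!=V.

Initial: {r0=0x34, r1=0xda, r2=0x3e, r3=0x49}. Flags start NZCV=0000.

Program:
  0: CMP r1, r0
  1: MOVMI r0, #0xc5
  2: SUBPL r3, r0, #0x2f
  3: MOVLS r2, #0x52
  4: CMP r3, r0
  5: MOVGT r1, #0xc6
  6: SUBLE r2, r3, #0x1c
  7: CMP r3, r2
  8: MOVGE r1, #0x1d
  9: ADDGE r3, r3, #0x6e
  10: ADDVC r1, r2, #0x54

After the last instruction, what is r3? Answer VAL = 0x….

[0] flags=1010 → (cmp)
[1] flags=1010 MI?T → r0=0xc5
[2] flags=1010 PL?F → skip
[3] flags=1010 LS?F → skip
[4] flags=1001 → (cmp)
[5] flags=1001 GT?T → r1=0xc6
[6] flags=1001 LE?F → skip
[7] flags=0010 → (cmp)
[8] flags=0010 GE?T → r1=0x1d
[9] flags=0010 GE?T → r3=0xb7
[10] flags=0010 VC?T → r1=0x92

VAL = 0xb7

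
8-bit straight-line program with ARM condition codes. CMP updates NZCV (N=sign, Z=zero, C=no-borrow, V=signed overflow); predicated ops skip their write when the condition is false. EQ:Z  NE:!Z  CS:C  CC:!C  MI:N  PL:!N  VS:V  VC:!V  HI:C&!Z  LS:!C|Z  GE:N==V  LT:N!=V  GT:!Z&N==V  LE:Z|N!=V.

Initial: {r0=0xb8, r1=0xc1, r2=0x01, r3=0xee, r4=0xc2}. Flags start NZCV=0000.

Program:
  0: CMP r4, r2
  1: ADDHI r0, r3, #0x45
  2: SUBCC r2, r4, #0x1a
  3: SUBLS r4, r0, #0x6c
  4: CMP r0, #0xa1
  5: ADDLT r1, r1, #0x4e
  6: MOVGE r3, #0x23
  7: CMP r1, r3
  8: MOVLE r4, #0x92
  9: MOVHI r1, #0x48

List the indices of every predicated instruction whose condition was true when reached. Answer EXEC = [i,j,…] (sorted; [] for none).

EXEC = [1,6,8,9]

[0] flags=1010 → (cmp)
[1] flags=1010 HI?T → r0=0x33
[2] flags=1010 CC?F → skip
[3] flags=1010 LS?F → skip
[4] flags=1001 → (cmp)
[5] flags=1001 LT?F → skip
[6] flags=1001 GE?T → r3=0x23
[7] flags=1010 → (cmp)
[8] flags=1010 LE?T → r4=0x92
[9] flags=1010 HI?T → r1=0x48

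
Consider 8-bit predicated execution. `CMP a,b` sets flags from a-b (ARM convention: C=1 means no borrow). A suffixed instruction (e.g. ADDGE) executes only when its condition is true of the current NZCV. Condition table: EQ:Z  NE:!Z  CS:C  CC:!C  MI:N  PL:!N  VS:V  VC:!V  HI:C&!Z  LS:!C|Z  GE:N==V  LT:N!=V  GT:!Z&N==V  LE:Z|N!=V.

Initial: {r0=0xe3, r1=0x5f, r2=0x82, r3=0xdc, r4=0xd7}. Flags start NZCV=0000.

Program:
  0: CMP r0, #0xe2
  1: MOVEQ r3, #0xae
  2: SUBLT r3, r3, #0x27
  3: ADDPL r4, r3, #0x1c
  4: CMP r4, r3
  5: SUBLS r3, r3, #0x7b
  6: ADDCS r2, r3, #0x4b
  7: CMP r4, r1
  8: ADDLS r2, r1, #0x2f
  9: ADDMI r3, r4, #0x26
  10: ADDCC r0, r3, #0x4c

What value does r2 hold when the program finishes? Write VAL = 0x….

[0] flags=0010 → (cmp)
[1] flags=0010 EQ?F → skip
[2] flags=0010 LT?F → skip
[3] flags=0010 PL?T → r4=0xf8
[4] flags=0010 → (cmp)
[5] flags=0010 LS?F → skip
[6] flags=0010 CS?T → r2=0x27
[7] flags=1010 → (cmp)
[8] flags=1010 LS?F → skip
[9] flags=1010 MI?T → r3=0x1e
[10] flags=1010 CC?F → skip

VAL = 0x27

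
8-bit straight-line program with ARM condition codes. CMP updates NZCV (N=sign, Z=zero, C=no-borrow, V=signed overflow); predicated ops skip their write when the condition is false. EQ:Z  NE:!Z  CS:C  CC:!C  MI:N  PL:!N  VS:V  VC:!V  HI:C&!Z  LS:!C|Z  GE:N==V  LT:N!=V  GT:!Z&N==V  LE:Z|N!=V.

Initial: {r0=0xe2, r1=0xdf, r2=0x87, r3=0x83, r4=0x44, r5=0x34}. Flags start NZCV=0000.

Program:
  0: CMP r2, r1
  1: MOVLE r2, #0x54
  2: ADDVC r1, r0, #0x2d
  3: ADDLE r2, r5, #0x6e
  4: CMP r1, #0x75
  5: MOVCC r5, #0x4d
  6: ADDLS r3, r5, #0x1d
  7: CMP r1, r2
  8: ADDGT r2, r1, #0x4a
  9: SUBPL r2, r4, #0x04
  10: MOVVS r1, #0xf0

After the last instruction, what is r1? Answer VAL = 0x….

VAL = 0x0f

[0] flags=1000 → (cmp)
[1] flags=1000 LE?T → r2=0x54
[2] flags=1000 VC?T → r1=0x0f
[3] flags=1000 LE?T → r2=0xa2
[4] flags=1000 → (cmp)
[5] flags=1000 CC?T → r5=0x4d
[6] flags=1000 LS?T → r3=0x6a
[7] flags=0000 → (cmp)
[8] flags=0000 GT?T → r2=0x59
[9] flags=0000 PL?T → r2=0x40
[10] flags=0000 VS?F → skip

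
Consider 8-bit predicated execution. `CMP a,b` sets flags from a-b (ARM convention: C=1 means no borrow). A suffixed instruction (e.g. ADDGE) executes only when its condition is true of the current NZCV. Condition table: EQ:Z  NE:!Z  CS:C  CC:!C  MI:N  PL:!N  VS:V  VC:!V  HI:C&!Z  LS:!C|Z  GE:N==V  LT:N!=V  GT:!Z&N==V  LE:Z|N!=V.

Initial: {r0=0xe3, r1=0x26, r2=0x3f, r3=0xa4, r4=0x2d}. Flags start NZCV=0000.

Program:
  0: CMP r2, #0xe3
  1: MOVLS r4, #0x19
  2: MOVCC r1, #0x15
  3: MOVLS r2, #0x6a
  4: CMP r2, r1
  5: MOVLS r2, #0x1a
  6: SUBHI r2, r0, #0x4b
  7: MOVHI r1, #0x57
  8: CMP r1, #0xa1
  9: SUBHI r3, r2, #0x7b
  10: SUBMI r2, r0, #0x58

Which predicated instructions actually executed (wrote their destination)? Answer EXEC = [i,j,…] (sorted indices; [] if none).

0: ✓ CMP  NZCV=0000
1: ✓ MOVLS  r4←0x19
2: ✓ MOVCC  r1←0x15
3: ✓ MOVLS  r2←0x6a
4: ✓ CMP  NZCV=0010
5: · MOVLS
6: ✓ SUBHI  r2←0x98
7: ✓ MOVHI  r1←0x57
8: ✓ CMP  NZCV=1001
9: · SUBHI
10: ✓ SUBMI  r2←0x8b

EXEC = [1,2,3,6,7,10]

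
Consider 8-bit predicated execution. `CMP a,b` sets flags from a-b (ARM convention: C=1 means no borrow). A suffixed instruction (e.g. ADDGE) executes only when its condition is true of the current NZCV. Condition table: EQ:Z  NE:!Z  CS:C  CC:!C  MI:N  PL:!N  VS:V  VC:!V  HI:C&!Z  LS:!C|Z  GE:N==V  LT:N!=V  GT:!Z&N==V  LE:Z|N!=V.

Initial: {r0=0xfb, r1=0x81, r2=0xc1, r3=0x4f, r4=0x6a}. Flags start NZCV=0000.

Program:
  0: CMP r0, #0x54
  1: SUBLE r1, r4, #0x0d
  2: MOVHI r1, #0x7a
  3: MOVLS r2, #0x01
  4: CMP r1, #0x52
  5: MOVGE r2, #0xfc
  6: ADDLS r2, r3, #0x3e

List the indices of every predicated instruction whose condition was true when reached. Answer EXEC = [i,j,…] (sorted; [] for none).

0: ✓ CMP  NZCV=1010
1: ✓ SUBLE  r1←0x5d
2: ✓ MOVHI  r1←0x7a
3: · MOVLS
4: ✓ CMP  NZCV=0010
5: ✓ MOVGE  r2←0xfc
6: · ADDLS

EXEC = [1,2,5]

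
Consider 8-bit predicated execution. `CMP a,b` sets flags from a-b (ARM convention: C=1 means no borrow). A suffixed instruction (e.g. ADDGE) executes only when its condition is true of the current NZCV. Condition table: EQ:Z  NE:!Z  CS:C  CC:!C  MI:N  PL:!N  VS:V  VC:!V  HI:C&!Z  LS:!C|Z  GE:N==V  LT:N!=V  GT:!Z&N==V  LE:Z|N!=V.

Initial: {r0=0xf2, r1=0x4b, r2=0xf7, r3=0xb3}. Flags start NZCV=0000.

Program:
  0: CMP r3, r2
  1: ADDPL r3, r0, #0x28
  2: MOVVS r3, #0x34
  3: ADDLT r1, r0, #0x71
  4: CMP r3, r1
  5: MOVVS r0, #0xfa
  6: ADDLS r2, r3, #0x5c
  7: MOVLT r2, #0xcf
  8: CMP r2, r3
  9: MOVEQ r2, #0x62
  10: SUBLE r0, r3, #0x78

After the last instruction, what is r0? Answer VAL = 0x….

VAL = 0xfa

0: ✓ CMP  NZCV=1000
1: · ADDPL
2: · MOVVS
3: ✓ ADDLT  r1←0x63
4: ✓ CMP  NZCV=0011
5: ✓ MOVVS  r0←0xfa
6: · ADDLS
7: ✓ MOVLT  r2←0xcf
8: ✓ CMP  NZCV=0010
9: · MOVEQ
10: · SUBLE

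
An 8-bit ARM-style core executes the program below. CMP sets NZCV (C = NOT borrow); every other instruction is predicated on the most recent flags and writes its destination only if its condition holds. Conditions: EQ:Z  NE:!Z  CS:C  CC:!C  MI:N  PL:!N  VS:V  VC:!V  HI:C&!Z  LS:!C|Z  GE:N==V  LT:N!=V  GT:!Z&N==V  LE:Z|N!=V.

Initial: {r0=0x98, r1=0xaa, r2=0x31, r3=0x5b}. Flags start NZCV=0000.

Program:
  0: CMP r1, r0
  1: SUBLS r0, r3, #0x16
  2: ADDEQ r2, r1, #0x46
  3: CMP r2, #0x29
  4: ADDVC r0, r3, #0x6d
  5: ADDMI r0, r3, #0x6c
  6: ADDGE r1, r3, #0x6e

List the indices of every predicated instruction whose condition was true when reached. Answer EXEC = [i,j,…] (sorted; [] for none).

EXEC = [4,6]

0: ✓ CMP  NZCV=0010
1: · SUBLS
2: · ADDEQ
3: ✓ CMP  NZCV=0010
4: ✓ ADDVC  r0←0xc8
5: · ADDMI
6: ✓ ADDGE  r1←0xc9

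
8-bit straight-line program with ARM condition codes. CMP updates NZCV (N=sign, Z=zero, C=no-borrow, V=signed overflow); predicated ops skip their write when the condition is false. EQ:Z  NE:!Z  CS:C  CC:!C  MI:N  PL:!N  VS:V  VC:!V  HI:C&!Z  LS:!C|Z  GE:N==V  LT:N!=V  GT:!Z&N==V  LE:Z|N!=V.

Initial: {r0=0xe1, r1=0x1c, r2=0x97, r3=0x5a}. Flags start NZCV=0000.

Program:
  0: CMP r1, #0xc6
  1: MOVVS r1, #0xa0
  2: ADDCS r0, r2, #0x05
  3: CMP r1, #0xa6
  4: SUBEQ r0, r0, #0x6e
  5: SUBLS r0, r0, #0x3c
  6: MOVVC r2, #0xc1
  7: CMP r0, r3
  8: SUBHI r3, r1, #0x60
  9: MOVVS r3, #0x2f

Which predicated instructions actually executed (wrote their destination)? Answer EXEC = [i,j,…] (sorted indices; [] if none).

[0] flags=0000 → (cmp)
[1] flags=0000 VS?F → skip
[2] flags=0000 CS?F → skip
[3] flags=0000 → (cmp)
[4] flags=0000 EQ?F → skip
[5] flags=0000 LS?T → r0=0xa5
[6] flags=0000 VC?T → r2=0xc1
[7] flags=0011 → (cmp)
[8] flags=0011 HI?T → r3=0xbc
[9] flags=0011 VS?T → r3=0x2f

EXEC = [5,6,8,9]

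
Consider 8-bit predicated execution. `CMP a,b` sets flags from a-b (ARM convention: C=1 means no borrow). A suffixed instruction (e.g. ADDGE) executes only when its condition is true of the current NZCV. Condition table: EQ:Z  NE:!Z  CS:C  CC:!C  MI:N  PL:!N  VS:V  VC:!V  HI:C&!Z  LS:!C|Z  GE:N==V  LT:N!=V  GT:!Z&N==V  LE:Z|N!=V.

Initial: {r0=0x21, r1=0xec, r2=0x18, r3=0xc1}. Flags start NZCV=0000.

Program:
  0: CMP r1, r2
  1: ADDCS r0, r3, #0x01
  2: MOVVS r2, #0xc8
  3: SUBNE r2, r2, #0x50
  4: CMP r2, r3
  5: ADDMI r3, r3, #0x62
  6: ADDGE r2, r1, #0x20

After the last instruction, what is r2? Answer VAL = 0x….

VAL = 0x0c

[0] flags=1010 → (cmp)
[1] flags=1010 CS?T → r0=0xc2
[2] flags=1010 VS?F → skip
[3] flags=1010 NE?T → r2=0xc8
[4] flags=0010 → (cmp)
[5] flags=0010 MI?F → skip
[6] flags=0010 GE?T → r2=0x0c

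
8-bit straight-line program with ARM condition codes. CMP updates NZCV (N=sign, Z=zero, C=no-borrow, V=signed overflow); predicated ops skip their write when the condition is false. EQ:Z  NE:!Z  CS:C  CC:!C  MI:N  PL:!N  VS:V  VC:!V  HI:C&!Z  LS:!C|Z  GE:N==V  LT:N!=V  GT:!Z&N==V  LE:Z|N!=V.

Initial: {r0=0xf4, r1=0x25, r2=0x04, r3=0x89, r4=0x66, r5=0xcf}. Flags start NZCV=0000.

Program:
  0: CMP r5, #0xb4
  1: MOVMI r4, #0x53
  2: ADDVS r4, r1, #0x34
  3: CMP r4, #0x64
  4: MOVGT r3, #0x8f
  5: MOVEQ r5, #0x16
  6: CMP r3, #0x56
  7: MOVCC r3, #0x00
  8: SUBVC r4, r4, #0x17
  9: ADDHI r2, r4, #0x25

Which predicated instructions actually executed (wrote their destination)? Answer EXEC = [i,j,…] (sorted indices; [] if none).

[0] flags=0010 → (cmp)
[1] flags=0010 MI?F → skip
[2] flags=0010 VS?F → skip
[3] flags=0010 → (cmp)
[4] flags=0010 GT?T → r3=0x8f
[5] flags=0010 EQ?F → skip
[6] flags=0011 → (cmp)
[7] flags=0011 CC?F → skip
[8] flags=0011 VC?F → skip
[9] flags=0011 HI?T → r2=0x8b

EXEC = [4,9]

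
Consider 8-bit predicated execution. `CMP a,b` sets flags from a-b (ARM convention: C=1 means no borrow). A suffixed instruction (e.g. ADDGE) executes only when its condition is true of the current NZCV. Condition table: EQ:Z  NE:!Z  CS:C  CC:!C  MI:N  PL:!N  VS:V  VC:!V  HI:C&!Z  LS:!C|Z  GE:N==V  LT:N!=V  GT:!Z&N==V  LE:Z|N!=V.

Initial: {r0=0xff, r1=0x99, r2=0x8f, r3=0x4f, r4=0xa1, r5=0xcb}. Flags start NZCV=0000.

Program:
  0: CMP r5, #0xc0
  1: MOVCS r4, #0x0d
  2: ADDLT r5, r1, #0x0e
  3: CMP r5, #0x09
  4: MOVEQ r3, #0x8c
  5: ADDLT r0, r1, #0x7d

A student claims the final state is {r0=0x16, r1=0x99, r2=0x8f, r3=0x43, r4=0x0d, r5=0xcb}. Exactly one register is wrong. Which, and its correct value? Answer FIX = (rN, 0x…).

0: ✓ CMP  NZCV=0010
1: ✓ MOVCS  r4←0x0d
2: · ADDLT
3: ✓ CMP  NZCV=1010
4: · MOVEQ
5: ✓ ADDLT  r0←0x16

FIX = (r3, 0x4f)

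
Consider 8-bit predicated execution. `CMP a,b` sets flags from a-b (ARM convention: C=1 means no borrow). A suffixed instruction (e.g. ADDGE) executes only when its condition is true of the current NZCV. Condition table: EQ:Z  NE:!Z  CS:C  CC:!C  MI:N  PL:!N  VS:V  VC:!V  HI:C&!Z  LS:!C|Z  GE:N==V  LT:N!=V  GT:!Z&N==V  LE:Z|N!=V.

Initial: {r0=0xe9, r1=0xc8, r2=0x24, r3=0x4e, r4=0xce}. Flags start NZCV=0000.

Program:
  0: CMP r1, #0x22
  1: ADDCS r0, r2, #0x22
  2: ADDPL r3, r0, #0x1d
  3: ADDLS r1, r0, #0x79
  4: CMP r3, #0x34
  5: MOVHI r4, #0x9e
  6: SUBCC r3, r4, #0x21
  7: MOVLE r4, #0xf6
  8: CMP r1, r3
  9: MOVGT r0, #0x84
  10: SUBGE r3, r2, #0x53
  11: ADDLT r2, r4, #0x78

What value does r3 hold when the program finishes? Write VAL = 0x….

VAL = 0x4e

[0] flags=1010 → (cmp)
[1] flags=1010 CS?T → r0=0x46
[2] flags=1010 PL?F → skip
[3] flags=1010 LS?F → skip
[4] flags=0010 → (cmp)
[5] flags=0010 HI?T → r4=0x9e
[6] flags=0010 CC?F → skip
[7] flags=0010 LE?F → skip
[8] flags=0011 → (cmp)
[9] flags=0011 GT?F → skip
[10] flags=0011 GE?F → skip
[11] flags=0011 LT?T → r2=0x16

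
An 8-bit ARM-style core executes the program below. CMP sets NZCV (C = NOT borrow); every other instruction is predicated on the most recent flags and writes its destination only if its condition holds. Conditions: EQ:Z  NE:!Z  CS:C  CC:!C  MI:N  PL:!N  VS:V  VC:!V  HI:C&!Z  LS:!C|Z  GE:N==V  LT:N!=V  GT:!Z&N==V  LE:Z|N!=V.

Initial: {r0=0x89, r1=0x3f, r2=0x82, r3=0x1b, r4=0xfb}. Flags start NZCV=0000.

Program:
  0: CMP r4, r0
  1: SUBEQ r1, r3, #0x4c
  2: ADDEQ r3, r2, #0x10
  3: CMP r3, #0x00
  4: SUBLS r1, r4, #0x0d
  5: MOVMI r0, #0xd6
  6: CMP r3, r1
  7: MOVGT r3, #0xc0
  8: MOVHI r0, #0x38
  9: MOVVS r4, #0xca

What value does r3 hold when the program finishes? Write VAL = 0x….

VAL = 0x1b

[0] flags=0010 → (cmp)
[1] flags=0010 EQ?F → skip
[2] flags=0010 EQ?F → skip
[3] flags=0010 → (cmp)
[4] flags=0010 LS?F → skip
[5] flags=0010 MI?F → skip
[6] flags=1000 → (cmp)
[7] flags=1000 GT?F → skip
[8] flags=1000 HI?F → skip
[9] flags=1000 VS?F → skip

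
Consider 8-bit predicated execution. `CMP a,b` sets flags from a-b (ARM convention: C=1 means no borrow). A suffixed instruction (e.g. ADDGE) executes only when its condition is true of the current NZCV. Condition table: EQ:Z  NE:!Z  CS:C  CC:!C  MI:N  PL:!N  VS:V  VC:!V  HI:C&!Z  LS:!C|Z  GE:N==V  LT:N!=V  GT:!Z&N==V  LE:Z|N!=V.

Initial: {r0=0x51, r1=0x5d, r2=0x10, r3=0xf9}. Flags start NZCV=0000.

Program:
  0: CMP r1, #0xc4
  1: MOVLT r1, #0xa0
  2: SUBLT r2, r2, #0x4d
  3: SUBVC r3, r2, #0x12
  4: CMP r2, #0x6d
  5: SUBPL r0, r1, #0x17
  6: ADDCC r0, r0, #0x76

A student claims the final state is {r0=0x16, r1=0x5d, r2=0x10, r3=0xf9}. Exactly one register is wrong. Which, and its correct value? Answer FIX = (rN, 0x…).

FIX = (r0, 0xc7)

[0] flags=1001 → (cmp)
[1] flags=1001 LT?F → skip
[2] flags=1001 LT?F → skip
[3] flags=1001 VC?F → skip
[4] flags=1000 → (cmp)
[5] flags=1000 PL?F → skip
[6] flags=1000 CC?T → r0=0xc7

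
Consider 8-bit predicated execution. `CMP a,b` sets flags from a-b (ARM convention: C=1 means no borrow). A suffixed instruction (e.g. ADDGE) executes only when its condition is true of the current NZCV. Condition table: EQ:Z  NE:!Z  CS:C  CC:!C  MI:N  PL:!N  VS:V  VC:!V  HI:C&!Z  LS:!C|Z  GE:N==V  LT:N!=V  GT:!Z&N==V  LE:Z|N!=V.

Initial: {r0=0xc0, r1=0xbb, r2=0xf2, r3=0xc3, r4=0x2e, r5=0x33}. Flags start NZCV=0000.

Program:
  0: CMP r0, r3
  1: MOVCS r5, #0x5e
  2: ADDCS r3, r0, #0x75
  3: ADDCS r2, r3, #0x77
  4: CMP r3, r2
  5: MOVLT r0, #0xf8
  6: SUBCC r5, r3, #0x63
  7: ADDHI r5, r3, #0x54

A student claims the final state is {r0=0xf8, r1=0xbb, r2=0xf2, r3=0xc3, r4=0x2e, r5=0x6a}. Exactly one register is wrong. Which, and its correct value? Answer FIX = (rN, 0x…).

0: ✓ CMP  NZCV=1000
1: · MOVCS
2: · ADDCS
3: · ADDCS
4: ✓ CMP  NZCV=1000
5: ✓ MOVLT  r0←0xf8
6: ✓ SUBCC  r5←0x60
7: · ADDHI

FIX = (r5, 0x60)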